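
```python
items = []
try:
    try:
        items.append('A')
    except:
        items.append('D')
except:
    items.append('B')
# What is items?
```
['A']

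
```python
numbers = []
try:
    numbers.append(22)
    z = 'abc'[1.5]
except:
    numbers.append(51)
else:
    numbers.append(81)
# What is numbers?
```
[22, 51]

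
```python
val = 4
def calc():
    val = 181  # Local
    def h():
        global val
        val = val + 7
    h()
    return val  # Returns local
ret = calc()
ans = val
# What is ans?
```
11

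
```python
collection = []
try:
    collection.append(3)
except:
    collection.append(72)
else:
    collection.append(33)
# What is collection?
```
[3, 33]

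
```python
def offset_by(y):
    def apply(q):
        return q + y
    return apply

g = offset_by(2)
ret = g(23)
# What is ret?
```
25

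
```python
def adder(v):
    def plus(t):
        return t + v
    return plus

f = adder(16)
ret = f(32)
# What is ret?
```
48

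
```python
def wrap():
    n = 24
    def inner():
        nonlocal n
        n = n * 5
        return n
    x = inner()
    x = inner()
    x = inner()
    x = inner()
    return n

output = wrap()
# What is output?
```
15000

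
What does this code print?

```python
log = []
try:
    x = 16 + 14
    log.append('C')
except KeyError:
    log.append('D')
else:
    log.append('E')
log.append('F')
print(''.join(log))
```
CEF

else block runs when no exception occurs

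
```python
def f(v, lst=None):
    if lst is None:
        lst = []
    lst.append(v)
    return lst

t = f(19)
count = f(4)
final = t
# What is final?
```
[19]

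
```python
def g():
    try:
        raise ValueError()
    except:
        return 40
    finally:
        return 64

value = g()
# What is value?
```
64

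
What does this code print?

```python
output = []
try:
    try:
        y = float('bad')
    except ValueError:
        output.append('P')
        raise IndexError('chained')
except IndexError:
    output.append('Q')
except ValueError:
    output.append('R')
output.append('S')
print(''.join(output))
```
PQS

IndexError raised and caught, original ValueError not re-raised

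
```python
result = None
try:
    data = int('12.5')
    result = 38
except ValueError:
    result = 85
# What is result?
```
85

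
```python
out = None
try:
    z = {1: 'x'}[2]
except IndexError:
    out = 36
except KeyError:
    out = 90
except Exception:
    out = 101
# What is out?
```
90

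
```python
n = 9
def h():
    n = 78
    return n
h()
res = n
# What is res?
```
9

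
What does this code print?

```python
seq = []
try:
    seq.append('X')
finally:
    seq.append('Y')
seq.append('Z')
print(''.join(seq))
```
XYZ

try/finally without except, no exception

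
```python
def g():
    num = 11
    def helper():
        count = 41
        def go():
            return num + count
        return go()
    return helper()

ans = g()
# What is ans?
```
52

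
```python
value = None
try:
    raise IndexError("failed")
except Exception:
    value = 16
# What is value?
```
16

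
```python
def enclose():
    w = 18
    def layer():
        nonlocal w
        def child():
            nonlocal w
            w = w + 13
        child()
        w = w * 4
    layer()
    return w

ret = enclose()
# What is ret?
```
124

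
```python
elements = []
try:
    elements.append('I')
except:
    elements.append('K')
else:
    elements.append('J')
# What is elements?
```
['I', 'J']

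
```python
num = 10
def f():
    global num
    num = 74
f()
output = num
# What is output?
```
74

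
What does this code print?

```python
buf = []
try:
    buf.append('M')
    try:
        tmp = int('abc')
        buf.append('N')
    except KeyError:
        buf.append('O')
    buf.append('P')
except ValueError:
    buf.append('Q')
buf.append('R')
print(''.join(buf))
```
MQR

Inner handler doesn't match, propagates to outer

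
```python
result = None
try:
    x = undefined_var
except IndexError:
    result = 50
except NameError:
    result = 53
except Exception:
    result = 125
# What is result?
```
53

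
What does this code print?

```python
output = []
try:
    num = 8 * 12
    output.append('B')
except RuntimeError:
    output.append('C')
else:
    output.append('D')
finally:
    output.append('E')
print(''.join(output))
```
BDE

else runs before finally when no exception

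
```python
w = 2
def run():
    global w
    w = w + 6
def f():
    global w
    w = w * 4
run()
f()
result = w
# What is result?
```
32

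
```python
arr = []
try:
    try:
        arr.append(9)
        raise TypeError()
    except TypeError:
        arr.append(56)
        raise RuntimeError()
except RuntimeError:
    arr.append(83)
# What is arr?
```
[9, 56, 83]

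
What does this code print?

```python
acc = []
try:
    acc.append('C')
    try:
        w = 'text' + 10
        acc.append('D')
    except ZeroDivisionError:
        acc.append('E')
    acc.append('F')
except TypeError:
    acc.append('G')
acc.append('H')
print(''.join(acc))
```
CGH

Inner handler doesn't match, propagates to outer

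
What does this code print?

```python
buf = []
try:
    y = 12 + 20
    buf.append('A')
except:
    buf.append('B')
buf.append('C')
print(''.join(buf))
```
AC

No exception, try block completes normally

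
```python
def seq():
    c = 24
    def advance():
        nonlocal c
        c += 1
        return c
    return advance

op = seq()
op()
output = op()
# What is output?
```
26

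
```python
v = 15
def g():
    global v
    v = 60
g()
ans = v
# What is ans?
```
60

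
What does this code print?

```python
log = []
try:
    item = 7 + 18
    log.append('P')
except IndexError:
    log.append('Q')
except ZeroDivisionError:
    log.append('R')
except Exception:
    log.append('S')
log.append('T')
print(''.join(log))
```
PT

No exception, try block completes normally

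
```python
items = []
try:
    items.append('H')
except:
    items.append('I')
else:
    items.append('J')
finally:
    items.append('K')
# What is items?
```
['H', 'J', 'K']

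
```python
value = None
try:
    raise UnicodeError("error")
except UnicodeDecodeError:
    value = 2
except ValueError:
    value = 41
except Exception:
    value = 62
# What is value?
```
41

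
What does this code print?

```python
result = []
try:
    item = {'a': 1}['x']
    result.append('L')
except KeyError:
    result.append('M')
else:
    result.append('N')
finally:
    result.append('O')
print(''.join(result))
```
MO

Exception: except runs, else skipped, finally runs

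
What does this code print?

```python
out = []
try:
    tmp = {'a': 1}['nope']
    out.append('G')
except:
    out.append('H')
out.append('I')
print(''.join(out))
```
HI

Exception raised in try, caught by bare except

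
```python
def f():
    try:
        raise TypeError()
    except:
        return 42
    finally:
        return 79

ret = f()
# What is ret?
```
79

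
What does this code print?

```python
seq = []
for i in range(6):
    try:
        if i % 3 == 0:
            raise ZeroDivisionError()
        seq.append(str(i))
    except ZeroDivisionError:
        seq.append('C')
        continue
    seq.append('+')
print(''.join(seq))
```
C1+2+C4+5+

continue in except skips rest of loop body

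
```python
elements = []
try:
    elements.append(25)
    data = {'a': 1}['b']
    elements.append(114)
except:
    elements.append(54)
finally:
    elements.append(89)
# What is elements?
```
[25, 54, 89]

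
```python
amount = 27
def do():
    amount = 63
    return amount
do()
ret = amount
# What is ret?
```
27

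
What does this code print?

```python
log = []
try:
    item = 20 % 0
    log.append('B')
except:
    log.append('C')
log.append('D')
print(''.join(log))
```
CD

Exception raised in try, caught by bare except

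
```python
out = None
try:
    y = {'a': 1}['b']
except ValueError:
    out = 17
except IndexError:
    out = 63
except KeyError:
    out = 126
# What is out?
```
126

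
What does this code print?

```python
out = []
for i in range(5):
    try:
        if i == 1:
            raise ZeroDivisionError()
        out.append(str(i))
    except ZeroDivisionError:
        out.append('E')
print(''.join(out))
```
0E234

Exception on i=1 caught, loop continues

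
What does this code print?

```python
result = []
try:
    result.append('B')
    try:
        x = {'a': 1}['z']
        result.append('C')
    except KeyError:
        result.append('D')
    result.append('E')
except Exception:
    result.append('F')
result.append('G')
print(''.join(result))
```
BDEG

Inner exception caught by inner handler, outer continues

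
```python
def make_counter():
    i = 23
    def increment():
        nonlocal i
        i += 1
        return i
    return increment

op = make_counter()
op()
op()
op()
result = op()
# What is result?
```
27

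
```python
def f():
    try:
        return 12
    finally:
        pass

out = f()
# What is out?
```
12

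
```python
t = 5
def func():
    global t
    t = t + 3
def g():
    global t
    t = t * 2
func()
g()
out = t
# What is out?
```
16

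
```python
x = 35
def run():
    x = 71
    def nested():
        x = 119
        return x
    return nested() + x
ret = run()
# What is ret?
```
190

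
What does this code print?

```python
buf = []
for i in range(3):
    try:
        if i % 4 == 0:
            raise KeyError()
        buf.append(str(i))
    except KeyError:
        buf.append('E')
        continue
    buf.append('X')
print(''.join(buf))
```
E1X2X

continue in except skips rest of loop body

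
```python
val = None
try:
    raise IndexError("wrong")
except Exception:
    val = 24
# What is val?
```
24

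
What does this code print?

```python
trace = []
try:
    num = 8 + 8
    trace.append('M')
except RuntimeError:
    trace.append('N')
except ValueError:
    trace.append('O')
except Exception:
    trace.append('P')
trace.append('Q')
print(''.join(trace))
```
MQ

No exception, try block completes normally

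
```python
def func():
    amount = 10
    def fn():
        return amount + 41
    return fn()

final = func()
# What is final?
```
51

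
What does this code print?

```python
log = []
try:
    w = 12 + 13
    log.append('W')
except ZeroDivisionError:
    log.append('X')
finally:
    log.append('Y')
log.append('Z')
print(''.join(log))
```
WYZ

finally runs after normal execution too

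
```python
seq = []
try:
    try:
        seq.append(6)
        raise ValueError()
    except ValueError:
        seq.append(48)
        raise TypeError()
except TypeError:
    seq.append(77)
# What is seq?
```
[6, 48, 77]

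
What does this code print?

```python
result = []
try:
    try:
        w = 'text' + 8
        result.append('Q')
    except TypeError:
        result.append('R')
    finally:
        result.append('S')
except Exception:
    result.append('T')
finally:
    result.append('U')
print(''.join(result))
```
RSU

Both finally blocks run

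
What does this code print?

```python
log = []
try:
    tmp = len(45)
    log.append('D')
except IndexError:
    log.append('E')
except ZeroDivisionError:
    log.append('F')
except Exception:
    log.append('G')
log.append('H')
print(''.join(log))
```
GH

TypeError not specifically caught, falls to Exception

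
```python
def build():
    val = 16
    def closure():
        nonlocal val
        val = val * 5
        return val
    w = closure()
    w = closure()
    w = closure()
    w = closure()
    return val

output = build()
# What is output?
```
10000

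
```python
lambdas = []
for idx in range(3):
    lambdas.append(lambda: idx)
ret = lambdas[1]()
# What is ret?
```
2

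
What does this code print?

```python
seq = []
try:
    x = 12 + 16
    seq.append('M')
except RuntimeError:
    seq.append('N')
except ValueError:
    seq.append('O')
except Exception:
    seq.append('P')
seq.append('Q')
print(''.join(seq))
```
MQ

No exception, try block completes normally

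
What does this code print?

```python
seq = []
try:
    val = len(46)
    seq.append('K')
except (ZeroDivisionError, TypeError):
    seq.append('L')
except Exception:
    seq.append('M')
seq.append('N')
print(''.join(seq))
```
LN

TypeError matches tuple containing it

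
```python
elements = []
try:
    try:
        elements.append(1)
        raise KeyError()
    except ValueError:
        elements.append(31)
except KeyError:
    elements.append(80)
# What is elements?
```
[1, 80]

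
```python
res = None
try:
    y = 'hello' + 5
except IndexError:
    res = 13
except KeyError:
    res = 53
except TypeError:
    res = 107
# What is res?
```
107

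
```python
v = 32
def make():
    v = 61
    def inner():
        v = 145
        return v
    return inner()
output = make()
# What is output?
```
145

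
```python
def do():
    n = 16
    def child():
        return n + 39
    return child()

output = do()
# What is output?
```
55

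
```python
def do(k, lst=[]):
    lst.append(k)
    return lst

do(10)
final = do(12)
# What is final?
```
[10, 12]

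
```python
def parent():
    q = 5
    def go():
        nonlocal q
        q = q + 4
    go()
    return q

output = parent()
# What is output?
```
9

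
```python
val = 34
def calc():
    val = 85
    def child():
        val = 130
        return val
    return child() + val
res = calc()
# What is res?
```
215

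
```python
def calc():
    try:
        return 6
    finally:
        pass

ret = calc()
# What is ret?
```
6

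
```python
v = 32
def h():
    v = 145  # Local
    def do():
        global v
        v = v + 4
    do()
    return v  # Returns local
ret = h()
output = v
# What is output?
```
36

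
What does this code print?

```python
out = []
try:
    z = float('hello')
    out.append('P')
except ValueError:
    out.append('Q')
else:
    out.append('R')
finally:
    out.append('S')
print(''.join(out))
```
QS

Exception: except runs, else skipped, finally runs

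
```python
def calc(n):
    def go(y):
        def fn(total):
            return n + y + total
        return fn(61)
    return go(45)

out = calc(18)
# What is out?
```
124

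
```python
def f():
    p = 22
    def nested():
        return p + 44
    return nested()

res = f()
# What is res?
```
66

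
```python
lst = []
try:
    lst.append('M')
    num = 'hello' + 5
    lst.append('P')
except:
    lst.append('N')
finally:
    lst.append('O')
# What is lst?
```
['M', 'N', 'O']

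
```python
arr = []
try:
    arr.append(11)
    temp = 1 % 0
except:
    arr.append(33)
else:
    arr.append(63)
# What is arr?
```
[11, 33]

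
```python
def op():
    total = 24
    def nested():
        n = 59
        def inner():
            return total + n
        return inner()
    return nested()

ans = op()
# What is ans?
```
83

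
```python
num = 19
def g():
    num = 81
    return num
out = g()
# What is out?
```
81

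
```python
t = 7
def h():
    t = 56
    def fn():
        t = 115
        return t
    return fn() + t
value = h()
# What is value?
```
171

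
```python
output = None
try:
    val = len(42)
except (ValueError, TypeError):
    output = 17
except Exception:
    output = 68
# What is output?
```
17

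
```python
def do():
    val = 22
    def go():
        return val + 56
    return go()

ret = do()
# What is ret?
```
78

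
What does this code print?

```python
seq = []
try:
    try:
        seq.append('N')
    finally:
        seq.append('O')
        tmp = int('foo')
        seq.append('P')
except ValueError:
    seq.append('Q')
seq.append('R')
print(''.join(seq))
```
NOQR

Exception in inner finally caught by outer except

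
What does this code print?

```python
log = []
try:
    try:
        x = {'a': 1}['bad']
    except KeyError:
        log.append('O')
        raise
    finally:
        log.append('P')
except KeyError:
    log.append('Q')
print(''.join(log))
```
OPQ

finally runs before re-raised exception propagates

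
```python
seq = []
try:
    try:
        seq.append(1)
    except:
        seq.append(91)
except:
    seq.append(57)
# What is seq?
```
[1]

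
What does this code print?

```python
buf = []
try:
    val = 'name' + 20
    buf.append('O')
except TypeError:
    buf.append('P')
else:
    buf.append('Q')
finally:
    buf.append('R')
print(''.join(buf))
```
PR

Exception: except runs, else skipped, finally runs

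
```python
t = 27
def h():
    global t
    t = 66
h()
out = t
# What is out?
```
66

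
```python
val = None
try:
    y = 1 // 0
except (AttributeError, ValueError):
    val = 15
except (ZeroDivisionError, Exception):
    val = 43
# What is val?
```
43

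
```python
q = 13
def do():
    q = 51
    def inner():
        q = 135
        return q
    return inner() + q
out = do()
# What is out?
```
186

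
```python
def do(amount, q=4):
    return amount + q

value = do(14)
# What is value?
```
18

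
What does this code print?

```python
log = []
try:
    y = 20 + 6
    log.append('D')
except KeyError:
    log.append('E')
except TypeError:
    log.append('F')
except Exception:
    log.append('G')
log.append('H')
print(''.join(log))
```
DH

No exception, try block completes normally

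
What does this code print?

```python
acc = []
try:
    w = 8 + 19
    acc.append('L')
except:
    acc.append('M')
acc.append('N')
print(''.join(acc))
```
LN

No exception, try block completes normally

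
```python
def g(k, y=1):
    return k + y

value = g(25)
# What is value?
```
26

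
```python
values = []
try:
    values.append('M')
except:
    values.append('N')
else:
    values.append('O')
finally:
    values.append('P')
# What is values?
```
['M', 'O', 'P']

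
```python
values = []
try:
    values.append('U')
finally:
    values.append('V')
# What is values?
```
['U', 'V']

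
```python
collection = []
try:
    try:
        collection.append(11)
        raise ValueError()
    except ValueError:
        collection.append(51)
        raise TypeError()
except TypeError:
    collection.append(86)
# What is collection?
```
[11, 51, 86]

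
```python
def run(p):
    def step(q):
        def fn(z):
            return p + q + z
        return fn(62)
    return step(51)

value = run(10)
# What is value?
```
123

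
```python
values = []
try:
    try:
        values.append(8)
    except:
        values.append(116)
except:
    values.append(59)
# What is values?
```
[8]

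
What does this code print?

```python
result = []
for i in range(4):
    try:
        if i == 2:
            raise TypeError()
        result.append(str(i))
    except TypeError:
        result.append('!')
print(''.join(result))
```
01!3

Exception on i=2 caught, loop continues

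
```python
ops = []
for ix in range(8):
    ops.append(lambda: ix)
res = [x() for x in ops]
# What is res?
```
[7, 7, 7, 7, 7, 7, 7, 7]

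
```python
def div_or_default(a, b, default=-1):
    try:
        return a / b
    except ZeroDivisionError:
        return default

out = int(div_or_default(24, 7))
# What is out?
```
3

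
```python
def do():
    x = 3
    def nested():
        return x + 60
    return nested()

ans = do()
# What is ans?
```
63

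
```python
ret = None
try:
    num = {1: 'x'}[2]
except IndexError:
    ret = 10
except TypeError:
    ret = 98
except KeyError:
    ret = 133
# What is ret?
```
133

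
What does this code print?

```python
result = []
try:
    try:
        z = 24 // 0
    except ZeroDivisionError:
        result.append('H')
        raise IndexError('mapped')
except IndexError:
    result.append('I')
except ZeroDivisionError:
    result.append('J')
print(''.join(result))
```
HI

New IndexError raised, caught by outer IndexError handler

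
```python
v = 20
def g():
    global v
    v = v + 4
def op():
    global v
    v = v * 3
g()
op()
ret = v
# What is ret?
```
72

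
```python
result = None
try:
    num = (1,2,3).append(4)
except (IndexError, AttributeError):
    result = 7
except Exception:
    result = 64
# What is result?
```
7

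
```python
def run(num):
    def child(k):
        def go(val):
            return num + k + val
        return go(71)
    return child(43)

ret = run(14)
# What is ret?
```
128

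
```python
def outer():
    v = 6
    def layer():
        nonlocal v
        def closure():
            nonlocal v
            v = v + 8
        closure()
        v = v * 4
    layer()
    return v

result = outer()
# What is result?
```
56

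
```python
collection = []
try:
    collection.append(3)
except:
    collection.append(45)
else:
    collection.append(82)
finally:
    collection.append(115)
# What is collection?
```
[3, 82, 115]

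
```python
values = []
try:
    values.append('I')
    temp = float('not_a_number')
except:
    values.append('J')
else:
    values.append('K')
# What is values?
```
['I', 'J']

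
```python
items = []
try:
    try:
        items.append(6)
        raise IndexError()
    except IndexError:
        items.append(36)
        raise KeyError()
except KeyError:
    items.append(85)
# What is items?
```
[6, 36, 85]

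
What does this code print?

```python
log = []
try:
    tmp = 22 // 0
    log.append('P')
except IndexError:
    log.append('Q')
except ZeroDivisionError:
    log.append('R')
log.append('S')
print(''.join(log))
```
RS

ZeroDivisionError is caught by its specific handler, not IndexError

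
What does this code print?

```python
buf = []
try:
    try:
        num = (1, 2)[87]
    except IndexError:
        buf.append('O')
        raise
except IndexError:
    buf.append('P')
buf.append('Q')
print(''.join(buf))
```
OPQ

raise without argument re-raises current exception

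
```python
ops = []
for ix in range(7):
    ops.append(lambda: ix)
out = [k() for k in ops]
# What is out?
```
[6, 6, 6, 6, 6, 6, 6]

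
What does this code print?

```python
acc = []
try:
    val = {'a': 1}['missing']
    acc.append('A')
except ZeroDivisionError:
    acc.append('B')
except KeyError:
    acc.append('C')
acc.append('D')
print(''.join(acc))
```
CD

KeyError is caught by its specific handler, not ZeroDivisionError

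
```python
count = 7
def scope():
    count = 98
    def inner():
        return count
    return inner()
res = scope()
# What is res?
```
98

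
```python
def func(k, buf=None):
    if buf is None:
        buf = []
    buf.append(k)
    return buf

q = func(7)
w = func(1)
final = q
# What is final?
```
[7]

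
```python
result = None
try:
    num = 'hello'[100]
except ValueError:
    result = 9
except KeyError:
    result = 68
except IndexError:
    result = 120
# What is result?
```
120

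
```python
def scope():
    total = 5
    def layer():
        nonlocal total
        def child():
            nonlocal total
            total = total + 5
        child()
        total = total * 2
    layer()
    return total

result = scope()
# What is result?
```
20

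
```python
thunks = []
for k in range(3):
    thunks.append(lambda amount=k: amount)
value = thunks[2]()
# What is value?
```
2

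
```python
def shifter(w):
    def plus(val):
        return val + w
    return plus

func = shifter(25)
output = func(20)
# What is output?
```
45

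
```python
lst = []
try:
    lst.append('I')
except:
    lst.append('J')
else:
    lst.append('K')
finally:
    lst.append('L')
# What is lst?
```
['I', 'K', 'L']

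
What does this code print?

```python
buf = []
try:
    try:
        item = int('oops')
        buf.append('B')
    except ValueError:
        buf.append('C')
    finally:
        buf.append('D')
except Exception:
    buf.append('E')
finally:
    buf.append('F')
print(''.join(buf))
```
CDF

Both finally blocks run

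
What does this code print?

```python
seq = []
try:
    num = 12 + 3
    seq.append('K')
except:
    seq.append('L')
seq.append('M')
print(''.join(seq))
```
KM

No exception, try block completes normally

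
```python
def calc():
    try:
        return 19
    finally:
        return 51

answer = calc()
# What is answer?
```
51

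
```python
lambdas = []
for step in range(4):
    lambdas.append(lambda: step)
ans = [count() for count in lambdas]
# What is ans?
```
[3, 3, 3, 3]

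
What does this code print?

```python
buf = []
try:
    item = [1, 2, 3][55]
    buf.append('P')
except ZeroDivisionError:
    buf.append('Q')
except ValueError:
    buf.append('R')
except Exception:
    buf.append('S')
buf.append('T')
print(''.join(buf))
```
ST

IndexError not specifically caught, falls to Exception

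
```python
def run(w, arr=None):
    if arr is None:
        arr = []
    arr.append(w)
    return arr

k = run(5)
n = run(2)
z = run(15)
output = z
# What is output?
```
[15]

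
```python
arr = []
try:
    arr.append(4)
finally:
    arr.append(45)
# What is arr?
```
[4, 45]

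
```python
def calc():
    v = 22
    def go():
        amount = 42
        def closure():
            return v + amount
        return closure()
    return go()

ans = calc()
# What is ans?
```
64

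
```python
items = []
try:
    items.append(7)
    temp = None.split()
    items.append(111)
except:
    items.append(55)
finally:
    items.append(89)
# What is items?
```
[7, 55, 89]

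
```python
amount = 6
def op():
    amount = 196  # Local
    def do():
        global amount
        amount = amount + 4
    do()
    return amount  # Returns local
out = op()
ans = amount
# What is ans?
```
10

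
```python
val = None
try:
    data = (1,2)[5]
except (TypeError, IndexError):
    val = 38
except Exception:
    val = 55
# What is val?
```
38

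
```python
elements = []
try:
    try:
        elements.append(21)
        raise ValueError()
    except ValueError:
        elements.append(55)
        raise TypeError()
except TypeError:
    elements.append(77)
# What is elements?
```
[21, 55, 77]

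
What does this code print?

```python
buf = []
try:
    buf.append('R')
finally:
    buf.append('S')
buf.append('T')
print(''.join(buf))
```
RST

try/finally without except, no exception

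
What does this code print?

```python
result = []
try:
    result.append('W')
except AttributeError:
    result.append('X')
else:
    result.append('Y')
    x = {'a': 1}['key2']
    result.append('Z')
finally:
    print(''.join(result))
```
WY

Try succeeds, else appends 'Y', KeyError in else is uncaught, finally prints before exception propagates ('Z' never appended)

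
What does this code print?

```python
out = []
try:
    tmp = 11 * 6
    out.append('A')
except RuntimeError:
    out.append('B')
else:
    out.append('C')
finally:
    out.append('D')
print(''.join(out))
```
ACD

else runs before finally when no exception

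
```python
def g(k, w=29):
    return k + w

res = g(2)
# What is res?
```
31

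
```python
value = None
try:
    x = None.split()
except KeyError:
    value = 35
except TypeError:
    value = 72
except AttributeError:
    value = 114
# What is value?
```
114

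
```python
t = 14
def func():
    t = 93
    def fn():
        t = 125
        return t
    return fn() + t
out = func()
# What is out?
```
218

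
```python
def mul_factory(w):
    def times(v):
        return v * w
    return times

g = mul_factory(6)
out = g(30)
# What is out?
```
180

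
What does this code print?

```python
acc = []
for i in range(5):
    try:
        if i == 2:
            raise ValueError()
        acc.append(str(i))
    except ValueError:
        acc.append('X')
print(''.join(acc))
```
01X34

Exception on i=2 caught, loop continues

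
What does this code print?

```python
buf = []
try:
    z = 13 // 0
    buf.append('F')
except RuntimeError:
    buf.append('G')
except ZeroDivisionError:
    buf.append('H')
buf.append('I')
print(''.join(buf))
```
HI

ZeroDivisionError is caught by its specific handler, not RuntimeError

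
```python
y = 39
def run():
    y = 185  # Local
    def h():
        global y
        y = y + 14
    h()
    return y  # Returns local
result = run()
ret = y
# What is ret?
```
53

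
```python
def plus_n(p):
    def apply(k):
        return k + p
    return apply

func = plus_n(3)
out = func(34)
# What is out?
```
37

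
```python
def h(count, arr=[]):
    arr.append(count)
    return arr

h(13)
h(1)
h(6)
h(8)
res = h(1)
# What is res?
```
[13, 1, 6, 8, 1]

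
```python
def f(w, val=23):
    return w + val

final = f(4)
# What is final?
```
27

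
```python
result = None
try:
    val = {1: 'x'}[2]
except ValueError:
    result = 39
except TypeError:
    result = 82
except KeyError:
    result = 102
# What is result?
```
102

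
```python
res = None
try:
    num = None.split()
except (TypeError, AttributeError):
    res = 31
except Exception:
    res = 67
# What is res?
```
31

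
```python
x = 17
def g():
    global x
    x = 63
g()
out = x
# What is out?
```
63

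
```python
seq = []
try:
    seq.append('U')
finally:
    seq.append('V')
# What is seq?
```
['U', 'V']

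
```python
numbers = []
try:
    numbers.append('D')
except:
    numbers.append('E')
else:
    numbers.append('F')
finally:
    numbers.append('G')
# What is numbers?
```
['D', 'F', 'G']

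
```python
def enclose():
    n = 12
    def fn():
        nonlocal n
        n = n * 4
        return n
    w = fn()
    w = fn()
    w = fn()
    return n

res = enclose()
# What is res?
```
768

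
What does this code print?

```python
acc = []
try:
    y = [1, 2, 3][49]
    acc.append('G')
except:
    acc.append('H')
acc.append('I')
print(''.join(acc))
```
HI

Exception raised in try, caught by bare except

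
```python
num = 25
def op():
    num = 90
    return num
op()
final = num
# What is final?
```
25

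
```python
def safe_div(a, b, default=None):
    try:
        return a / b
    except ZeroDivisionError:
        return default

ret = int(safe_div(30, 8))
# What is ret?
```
3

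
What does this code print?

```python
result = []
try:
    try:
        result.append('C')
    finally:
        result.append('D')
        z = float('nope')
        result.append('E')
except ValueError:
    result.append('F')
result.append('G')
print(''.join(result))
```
CDFG

Exception in inner finally caught by outer except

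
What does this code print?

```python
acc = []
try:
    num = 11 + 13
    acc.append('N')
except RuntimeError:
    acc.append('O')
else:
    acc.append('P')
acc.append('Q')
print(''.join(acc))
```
NPQ

else block runs when no exception occurs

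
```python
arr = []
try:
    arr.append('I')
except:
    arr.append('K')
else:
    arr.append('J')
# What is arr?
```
['I', 'J']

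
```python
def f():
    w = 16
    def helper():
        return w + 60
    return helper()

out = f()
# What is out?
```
76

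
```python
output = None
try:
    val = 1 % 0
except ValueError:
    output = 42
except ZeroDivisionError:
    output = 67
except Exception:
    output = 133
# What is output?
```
67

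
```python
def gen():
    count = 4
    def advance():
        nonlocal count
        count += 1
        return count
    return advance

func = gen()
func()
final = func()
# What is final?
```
6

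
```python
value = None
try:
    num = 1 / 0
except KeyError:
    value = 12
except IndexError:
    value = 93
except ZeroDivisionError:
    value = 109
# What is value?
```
109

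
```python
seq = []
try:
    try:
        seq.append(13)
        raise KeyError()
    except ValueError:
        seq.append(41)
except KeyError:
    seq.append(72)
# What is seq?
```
[13, 72]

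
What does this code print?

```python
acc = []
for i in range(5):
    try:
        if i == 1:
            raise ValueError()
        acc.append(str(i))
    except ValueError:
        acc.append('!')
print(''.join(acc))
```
0!234

Exception on i=1 caught, loop continues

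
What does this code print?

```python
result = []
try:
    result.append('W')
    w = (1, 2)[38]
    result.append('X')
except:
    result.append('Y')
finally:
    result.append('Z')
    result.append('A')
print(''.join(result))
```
WYZA

Code before exception runs, then except, then all of finally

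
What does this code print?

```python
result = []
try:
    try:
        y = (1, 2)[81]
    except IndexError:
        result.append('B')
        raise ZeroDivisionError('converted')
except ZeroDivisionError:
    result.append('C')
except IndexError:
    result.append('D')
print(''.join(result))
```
BC

New ZeroDivisionError raised, caught by outer ZeroDivisionError handler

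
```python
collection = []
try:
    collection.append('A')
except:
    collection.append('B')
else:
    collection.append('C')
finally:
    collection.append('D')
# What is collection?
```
['A', 'C', 'D']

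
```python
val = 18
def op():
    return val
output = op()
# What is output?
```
18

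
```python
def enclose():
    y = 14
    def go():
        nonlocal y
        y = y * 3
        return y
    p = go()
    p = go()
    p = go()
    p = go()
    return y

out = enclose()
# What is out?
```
1134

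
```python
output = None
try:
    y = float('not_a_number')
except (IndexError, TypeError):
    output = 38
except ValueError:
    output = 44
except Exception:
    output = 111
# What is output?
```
44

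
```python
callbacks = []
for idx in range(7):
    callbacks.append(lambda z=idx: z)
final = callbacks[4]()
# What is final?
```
4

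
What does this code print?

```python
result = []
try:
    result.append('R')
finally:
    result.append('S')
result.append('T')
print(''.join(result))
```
RST

try/finally without except, no exception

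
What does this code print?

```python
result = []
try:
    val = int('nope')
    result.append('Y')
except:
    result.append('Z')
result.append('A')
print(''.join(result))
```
ZA

Exception raised in try, caught by bare except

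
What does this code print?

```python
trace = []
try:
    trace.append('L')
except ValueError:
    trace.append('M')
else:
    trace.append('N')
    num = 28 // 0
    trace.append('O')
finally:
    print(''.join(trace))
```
LN

Try succeeds, else appends 'N', ZeroDivisionError in else is uncaught, finally prints before exception propagates ('O' never appended)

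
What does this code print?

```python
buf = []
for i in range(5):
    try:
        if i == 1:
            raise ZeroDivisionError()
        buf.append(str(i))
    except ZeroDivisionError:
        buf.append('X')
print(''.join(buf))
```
0X234

Exception on i=1 caught, loop continues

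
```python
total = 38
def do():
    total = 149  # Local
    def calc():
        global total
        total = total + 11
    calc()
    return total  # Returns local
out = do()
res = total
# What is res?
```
49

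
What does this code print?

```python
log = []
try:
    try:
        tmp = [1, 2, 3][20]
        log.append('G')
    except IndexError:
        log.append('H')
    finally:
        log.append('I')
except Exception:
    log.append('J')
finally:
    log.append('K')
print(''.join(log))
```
HIK

Both finally blocks run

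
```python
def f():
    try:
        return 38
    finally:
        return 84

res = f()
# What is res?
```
84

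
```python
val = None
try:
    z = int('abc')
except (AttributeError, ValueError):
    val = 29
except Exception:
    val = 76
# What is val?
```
29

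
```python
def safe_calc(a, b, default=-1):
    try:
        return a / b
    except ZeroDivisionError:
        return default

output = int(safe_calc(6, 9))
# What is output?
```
0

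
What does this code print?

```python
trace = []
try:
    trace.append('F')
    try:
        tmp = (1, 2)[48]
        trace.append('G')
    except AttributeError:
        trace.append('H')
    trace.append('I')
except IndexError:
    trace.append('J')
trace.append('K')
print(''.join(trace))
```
FJK

Inner handler doesn't match, propagates to outer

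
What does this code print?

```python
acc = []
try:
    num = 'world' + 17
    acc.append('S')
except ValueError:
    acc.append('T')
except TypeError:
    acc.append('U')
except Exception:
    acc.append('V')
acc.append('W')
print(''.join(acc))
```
UW

TypeError matches before generic Exception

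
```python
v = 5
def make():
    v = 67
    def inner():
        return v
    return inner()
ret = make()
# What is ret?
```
67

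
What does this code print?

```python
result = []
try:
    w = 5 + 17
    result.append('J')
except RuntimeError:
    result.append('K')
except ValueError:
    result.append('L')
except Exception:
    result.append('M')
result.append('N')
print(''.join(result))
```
JN

No exception, try block completes normally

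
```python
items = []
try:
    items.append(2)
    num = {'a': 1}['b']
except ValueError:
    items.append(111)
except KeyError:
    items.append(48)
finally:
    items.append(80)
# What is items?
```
[2, 48, 80]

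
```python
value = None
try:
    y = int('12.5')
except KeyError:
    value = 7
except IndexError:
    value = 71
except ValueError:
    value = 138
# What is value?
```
138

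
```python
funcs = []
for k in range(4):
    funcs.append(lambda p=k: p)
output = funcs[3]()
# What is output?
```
3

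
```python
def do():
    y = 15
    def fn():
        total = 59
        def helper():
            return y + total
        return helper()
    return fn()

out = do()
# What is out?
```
74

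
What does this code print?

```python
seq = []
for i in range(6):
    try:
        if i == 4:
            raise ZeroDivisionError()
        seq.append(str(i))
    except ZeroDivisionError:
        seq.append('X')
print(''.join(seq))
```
0123X5

Exception on i=4 caught, loop continues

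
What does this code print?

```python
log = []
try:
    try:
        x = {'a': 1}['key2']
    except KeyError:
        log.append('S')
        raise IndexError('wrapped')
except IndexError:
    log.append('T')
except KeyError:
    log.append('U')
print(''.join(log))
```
ST

New IndexError raised, caught by outer IndexError handler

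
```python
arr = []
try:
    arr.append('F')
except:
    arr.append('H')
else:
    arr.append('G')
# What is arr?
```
['F', 'G']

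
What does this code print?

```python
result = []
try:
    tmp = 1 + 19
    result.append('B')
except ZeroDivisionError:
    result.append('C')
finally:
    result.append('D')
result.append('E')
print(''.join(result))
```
BDE

finally runs after normal execution too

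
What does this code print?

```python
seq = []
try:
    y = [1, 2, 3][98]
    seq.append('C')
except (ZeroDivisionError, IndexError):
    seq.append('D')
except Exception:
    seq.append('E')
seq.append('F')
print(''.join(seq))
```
DF

IndexError matches tuple containing it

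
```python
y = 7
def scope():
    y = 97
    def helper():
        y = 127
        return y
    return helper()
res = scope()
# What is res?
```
127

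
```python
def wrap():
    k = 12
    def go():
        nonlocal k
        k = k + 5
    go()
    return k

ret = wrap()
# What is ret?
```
17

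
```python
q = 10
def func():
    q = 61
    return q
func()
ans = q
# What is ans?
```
10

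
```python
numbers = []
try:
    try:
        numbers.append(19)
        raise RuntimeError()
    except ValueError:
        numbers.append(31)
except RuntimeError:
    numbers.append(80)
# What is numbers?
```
[19, 80]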